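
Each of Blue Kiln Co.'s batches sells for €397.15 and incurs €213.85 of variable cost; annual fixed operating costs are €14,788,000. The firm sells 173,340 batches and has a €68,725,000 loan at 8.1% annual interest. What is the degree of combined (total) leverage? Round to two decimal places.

Total contribution margin = 173,340 × €183.30 = €31,773,222.00.
Operating income = contribution − fixed costs = €31,773,222.00 − €14,788,000 = €16,985,222.00. Interest = €5,566,725.00, so EBIT − I = €11,418,497.00.
DCL = contribution ÷ (EBIT − I) = €31,773,222.00 ÷ €11,418,497.00 = 2.7826.

2.78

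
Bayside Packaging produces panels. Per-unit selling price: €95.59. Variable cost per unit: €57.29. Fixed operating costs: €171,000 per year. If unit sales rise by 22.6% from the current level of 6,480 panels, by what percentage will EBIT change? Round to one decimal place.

Contribution at this volume is 6,480 × €38.30 = €248,184.00.
Subtracting fixed costs: EBIT = €248,184.00 − €171,000 = €77,184.00.
So DOL = total CM / EBIT = €248,184.00 / €77,184.00 = 3.2155.
Operating income changes by 3.2155 × +22.6% = +72.7%.

+72.7%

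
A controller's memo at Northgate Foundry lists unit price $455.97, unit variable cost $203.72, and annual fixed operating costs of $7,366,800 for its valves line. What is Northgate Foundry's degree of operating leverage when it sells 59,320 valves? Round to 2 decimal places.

Total contribution margin = 59,320 × $252.25 = $14,963,470.00.
Operating income = contribution − fixed costs = $14,963,470.00 − $7,366,800 = $7,596,670.00.
Degree of operating leverage = $14,963,470.00 / $7,596,670.00 = 1.9697.

1.97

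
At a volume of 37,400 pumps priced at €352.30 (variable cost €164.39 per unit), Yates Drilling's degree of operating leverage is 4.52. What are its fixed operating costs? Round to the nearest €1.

€5,473,003

Contribution at this volume is 37,400 × €187.91 = €7,027,834.00.
Since DOL = CM ÷ EBIT, EBIT = €7,027,834.00 ÷ 4.52 = €1,554,830.53.
Fixed costs = CM − EBIT = €7,027,834.00 − €1,554,830.53 = €5,473,003.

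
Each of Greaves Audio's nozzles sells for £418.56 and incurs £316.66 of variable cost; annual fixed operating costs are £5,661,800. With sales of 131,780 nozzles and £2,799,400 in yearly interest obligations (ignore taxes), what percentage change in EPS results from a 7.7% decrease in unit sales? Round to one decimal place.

At 131,780 units, contribution = 131,780 × £101.90 = £13,428,382.00.
Operating income = contribution − fixed costs = £13,428,382.00 − £5,661,800 = £7,766,582.00.
After interest of £2,799,400.00, pre-tax earnings = £4,967,182.00.
DCL = total CM / (EBIT − I) = £13,428,382.00 / £4,967,182.00 = 2.7034.
EPS therefore changes by 2.7034 × (-7.7%) = -20.8%.

-20.8%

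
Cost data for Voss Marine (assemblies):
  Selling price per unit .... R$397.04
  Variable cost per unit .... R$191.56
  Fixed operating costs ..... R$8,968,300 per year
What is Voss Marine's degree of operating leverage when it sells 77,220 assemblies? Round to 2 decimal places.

2.30

At 77,220 units, contribution = 77,220 × R$205.48 = R$15,867,165.60.
EBIT = R$15,867,165.60 − R$8,968,300 = R$6,898,865.60.
So DOL = total CM / EBIT = R$15,867,165.60 / R$6,898,865.60 = 2.3000.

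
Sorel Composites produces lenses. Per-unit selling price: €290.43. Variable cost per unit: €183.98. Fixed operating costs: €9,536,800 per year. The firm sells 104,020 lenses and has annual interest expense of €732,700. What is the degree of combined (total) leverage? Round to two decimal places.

Contribution at this volume is 104,020 × €106.45 = €11,072,929.00.
EBIT = €11,072,929.00 − €9,536,800 = €1,536,129.00. Interest = €732,700.00, so EBIT − I = €803,429.00.
Degree of total leverage = total CM / (EBIT − interest) = €11,072,929.00 / €803,429.00 = 13.7821.

13.78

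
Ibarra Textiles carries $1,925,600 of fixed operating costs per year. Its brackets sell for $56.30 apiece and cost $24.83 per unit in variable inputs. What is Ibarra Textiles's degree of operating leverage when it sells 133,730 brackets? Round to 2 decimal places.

At 133,730 units, contribution = 133,730 × $31.47 = $4,208,483.10.
Operating income = contribution − fixed costs = $4,208,483.10 − $1,925,600 = $2,282,883.10.
Degree of operating leverage = $4,208,483.10 / $2,282,883.10 = 1.8435.

1.84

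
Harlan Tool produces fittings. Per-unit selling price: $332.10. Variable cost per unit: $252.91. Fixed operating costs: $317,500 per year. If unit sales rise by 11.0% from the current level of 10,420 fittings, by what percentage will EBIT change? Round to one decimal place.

+17.9%

At 10,420 units, contribution = 10,420 × $79.19 = $825,159.80.
EBIT = $825,159.80 − $317,500 = $507,659.80.
So DOL = total CM / EBIT = $825,159.80 / $507,659.80 = 1.6254.
Operating income changes by 1.6254 × +11.0% = +17.9%.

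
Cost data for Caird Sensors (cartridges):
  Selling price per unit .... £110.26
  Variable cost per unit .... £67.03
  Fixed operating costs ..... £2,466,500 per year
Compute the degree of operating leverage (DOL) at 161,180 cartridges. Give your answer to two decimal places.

Total contribution margin = 161,180 × £43.23 = £6,967,811.40.
EBIT = £6,967,811.40 − £2,466,500 = £4,501,311.40.
So DOL = total CM / EBIT = £6,967,811.40 / £4,501,311.40 = 1.5480.

1.55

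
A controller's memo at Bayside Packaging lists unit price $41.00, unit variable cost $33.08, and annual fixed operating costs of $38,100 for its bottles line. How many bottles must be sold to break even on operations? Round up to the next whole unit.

Contribution margin per unit = $41.00 − $33.08 = $7.92.
Units to break even: $38,100 ÷ $7.92 = 4,810.61, rounded up to 4,811.

4,811 bottles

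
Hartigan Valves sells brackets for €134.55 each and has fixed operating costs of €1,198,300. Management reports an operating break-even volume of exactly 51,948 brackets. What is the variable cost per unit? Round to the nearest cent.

At break-even, FC = Q × (P − VC), so P − VC = €1,198,300 ÷ 51,948 = €23.0673.
Variable cost per unit = €134.55 − €23.0673 = €111.48.

€111.48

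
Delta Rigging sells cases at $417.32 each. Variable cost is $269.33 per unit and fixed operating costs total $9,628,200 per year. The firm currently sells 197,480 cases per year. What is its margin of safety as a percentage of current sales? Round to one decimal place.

67.1%

Contribution margin per unit = $417.32 − $269.33 = $147.99. Break-even units = $9,628,200 ÷ $147.99 = 65,059.80; break-even revenue = 65,059.80 × $417.32 = $27,150,756.29.
Current sales = 197,480 × $417.32 = $82,412,353.60.
Margin of safety = ($82,412,353.60 − $27,150,756.29) ÷ $82,412,353.60 = 67.1%.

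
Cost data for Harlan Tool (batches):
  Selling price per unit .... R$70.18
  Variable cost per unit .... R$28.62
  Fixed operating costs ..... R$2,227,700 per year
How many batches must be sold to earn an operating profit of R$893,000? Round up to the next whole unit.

75,090 batches

Each unit contributes R$70.18 − R$28.62 = R$41.56.
Need Q such that Q × R$41.56 − R$2,227,700 = R$893,000, i.e. Q = R$3,120,700 / R$41.56 = 75,089.03 → 75,090.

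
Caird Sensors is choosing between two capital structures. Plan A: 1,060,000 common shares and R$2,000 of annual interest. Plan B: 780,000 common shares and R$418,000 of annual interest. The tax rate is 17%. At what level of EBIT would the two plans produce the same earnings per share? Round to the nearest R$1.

At indifference, (EBIT − 2,000)(1 − t)/1,060,000 = (EBIT − 418,000)(1 − t)/780,000.
Cancelling (1 − t) and cross-multiplying: 780,000·(EBIT − 2,000) = 1,060,000·(EBIT − 418,000).
Solving, EBIT = (418,000·1,060,000 − 2,000·780,000) / (1,060,000 − 780,000) = 441,520,000,000 / 280,000 = 1,576,857.14.

R$1,576,857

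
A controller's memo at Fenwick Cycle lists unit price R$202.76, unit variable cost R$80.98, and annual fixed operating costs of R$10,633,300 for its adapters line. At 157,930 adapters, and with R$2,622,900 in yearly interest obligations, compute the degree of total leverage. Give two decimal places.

Total contribution margin = 157,930 × R$121.78 = R$19,232,715.40.
Subtracting fixed costs: EBIT = R$19,232,715.40 − R$10,633,300 = R$8,599,415.40. Interest = R$2,622,900.00.
DOL = R$19,232,715.40 ÷ R$8,599,415.40 = 2.2365; DFL = R$8,599,415.40 ÷ R$5,976,515.40 = 1.4389.
DCL = DOL × DFL = 2.2365 × 1.4389 = 3.2181.

3.22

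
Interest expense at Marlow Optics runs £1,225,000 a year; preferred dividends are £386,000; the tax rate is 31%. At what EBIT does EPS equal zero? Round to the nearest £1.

Preferred dividends are paid after tax, so their pre-tax equivalent is £386,000 ÷ (1 − 0.31) = £559,420.29.
Financial break-even EBIT = interest + D_p ÷ (1 − t) = £1,225,000 + £559,420.29 = £1,784,420.29.

£1,784,420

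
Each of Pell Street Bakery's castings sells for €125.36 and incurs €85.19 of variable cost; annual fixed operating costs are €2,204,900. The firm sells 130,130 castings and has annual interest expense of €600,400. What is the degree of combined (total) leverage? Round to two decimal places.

Total contribution margin = 130,130 × €40.17 = €5,227,322.10.
Operating income = contribution − fixed costs = €5,227,322.10 − €2,204,900 = €3,022,422.10. Interest = €600,400.00, so EBIT − I = €2,422,022.10.
DCL = contribution ÷ (EBIT − I) = €5,227,322.10 ÷ €2,422,022.10 = 2.1582.

2.16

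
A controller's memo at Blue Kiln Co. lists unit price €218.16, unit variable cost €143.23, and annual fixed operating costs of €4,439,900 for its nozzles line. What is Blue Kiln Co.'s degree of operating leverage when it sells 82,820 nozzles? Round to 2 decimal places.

3.51

At 82,820 units, contribution = 82,820 × €74.93 = €6,205,702.60.
EBIT = €6,205,702.60 − €4,439,900 = €1,765,802.60.
So DOL = total CM / EBIT = €6,205,702.60 / €1,765,802.60 = 3.5144.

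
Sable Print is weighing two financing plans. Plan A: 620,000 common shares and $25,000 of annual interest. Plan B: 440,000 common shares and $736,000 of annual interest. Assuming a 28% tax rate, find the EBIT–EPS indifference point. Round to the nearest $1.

$2,474,000

Set EPS_A = EPS_B: (EBIT − $25,000)(1 − 0.28) ÷ 620,000 = (EBIT − $736,000)(1 − 0.28) ÷ 440,000.
The (1 − t) factor cancels: (EBIT − 25,000) × 440,000 = (EBIT − 736,000) × 620,000.
Solving, EBIT = (736,000·620,000 − 25,000·440,000) / (620,000 − 440,000) = 445,320,000,000 / 180,000 = 2,474,000.00.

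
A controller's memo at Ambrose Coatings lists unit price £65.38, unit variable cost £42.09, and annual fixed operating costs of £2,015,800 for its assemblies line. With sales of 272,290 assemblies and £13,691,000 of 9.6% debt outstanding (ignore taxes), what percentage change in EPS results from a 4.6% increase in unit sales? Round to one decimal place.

Contribution at this volume is 272,290 × £23.29 = £6,341,634.10.
Operating income = contribution − fixed costs = £6,341,634.10 − £2,015,800 = £4,325,834.10.
After interest of £1,314,336.00, pre-tax earnings = £3,011,498.10.
Degree of combined leverage = contribution ÷ (EBIT − I) = £6,341,634.10 ÷ £3,011,498.10 = 2.1058.
EPS therefore changes by 2.1058 × (+4.6%) = +9.7%.

+9.7%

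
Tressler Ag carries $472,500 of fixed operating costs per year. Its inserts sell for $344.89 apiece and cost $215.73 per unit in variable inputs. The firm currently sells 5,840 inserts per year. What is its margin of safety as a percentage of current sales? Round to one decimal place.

Each unit contributes $344.89 − $215.73 = $129.16. Break-even units = $472,500 ÷ $129.16 = 3,658.25; break-even revenue = 3,658.25 × $344.89 = $1,261,694.99.
Current sales = 5,840 × $344.89 = $2,014,157.60.
Margin of safety = ($2,014,157.60 − $1,261,694.99) ÷ $2,014,157.60 = 37.4%.

37.4%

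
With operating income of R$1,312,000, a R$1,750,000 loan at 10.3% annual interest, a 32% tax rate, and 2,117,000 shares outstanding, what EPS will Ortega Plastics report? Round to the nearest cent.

Pre-tax income = R$1,312,000 − R$180,250.00 = R$1,131,750.00.
After tax at 32%: net income = R$1,131,750.00 × 0.68 = R$769,590.00.
Per share: R$769,590.00 / 2,117,000 shares = R$0.36.

R$0.36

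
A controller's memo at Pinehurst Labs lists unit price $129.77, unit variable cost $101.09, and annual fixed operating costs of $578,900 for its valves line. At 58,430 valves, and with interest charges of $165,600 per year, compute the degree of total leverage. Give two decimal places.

1.80

Contribution at this volume is 58,430 × $28.68 = $1,675,772.40.
Operating income = contribution − fixed costs = $1,675,772.40 − $578,900 = $1,096,872.40. Interest = $165,600.00, so EBIT − I = $931,272.40.
Degree of total leverage = total CM / (EBIT − interest) = $1,675,772.40 / $931,272.40 = 1.7994.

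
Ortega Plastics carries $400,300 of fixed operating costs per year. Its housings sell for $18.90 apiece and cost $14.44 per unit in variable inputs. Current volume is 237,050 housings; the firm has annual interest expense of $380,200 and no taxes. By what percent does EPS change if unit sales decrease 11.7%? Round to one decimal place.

At 237,050 units, contribution = 237,050 × $4.46 = $1,057,243.00.
EBIT = $1,057,243.00 − $400,300 = $656,943.00.
After interest of $380,200.00, pre-tax earnings = $276,743.00.
DCL = total CM / (EBIT − I) = $1,057,243.00 / $276,743.00 = 3.8203.
%ΔEPS = DCL × %ΔSales = 3.8203 × -11.7% = -44.7%.

-44.7%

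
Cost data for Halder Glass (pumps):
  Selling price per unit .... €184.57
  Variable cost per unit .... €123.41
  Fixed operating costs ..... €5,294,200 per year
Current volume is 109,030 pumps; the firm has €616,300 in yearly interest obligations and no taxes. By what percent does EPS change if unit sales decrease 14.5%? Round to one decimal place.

-127.6%

At 109,030 units, contribution = 109,030 × €61.16 = €6,668,274.80.
Subtracting fixed costs: EBIT = €6,668,274.80 − €5,294,200 = €1,374,074.80.
After interest of €616,300.00, pre-tax earnings = €757,774.80.
DCL = total CM / (EBIT − I) = €6,668,274.80 / €757,774.80 = 8.7998.
EPS therefore changes by 8.7998 × (-14.5%) = -127.6%.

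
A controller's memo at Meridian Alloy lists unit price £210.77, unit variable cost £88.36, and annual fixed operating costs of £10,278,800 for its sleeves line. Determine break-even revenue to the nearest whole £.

£17,698,413

CM per unit = £210.77 − £88.36 = £122.41; CM ratio = £122.41 / £210.77 = 0.5808.
Break-even revenue = fixed costs × price ÷ CM = £10,278,800 × £210.77 ÷ £122.41 = £17,698,413.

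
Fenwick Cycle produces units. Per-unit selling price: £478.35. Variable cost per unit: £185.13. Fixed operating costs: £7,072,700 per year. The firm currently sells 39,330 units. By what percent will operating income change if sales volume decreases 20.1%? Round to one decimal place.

Contribution at this volume is 39,330 × £293.22 = £11,532,342.60.
Operating income = contribution − fixed costs = £11,532,342.60 − £7,072,700 = £4,459,642.60.
So DOL = total CM / EBIT = £11,532,342.60 / £4,459,642.60 = 2.5859.
So EBIT moves 2.5859 × (-20.1%) = -52.0%.

-52.0%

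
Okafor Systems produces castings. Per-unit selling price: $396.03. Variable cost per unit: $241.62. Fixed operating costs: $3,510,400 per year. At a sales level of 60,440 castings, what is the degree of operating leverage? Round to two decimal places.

1.60

Contribution at this volume is 60,440 × $154.41 = $9,332,540.40.
EBIT = $9,332,540.40 − $3,510,400 = $5,822,140.40.
So DOL = total CM / EBIT = $9,332,540.40 / $5,822,140.40 = 1.6029.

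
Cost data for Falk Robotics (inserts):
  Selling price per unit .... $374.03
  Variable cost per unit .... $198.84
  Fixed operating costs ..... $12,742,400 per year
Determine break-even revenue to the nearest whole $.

$27,204,977

Contribution margin per unit = $374.03 − $198.84 = $175.19, a CM ratio of $175.19 ÷ $374.03 = 0.4684.
Break-even sales = FC ÷ CM ratio = $12,742,400 × $374.03 / $175.19 = $27,204,977.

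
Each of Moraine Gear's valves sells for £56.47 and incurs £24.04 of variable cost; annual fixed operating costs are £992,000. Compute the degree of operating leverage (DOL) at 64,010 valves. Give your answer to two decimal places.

Total contribution margin = 64,010 × £32.43 = £2,075,844.30.
EBIT = £2,075,844.30 − £992,000 = £1,083,844.30.
So DOL = total CM / EBIT = £2,075,844.30 / £1,083,844.30 = 1.9153.

1.92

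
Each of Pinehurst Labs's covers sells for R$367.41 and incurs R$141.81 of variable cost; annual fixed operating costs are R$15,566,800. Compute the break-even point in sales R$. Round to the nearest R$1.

R$25,351,941

CM per unit = R$367.41 − R$141.81 = R$225.60; CM ratio = R$225.60 / R$367.41 = 0.6140.
Break-even revenue = fixed costs × price ÷ CM = R$15,566,800 × R$367.41 ÷ R$225.60 = R$25,351,941.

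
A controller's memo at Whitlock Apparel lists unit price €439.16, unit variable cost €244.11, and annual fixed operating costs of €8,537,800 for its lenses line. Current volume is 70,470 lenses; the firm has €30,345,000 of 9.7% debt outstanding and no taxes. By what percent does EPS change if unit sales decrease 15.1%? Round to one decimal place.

Total contribution margin = 70,470 × €195.05 = €13,745,173.50.
EBIT = €13,745,173.50 − €8,537,800 = €5,207,373.50.
Interest = €2,943,465.00, so EBIT − I = €2,263,908.50.
Degree of combined leverage = contribution ÷ (EBIT − I) = €13,745,173.50 ÷ €2,263,908.50 = 6.0714.
EPS therefore changes by 6.0714 × (-15.1%) = -91.7%.

-91.7%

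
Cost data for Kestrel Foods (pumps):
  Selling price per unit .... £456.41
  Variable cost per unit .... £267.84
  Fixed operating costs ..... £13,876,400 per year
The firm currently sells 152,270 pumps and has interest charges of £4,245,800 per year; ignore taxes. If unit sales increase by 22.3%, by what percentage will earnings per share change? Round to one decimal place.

+60.5%

At 152,270 units, contribution = 152,270 × £188.57 = £28,713,553.90.
EBIT = £28,713,553.90 − £13,876,400 = £14,837,153.90.
After interest of £4,245,800.00, pre-tax earnings = £10,591,353.90.
Degree of combined leverage = contribution ÷ (EBIT − I) = £28,713,553.90 ÷ £10,591,353.90 = 2.7110.
%ΔEPS = DCL × %ΔSales = 2.7110 × +22.3% = +60.5%.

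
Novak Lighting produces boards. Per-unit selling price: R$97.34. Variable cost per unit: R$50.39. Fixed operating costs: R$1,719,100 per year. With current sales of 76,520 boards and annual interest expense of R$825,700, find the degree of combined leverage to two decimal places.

3.43

Contribution at this volume is 76,520 × R$46.95 = R$3,592,614.00.
EBIT = R$3,592,614.00 − R$1,719,100 = R$1,873,514.00. Interest = R$825,700.00, so EBIT − I = R$1,047,814.00.
Degree of total leverage = total CM / (EBIT − interest) = R$3,592,614.00 / R$1,047,814.00 = 3.4287.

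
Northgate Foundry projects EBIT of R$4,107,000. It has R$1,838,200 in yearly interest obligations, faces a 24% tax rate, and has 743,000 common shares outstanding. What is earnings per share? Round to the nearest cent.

Pre-tax income = R$4,107,000 − R$1,838,200.00 = R$2,268,800.00.
After tax at 24%: net income = R$2,268,800.00 × 0.76 = R$1,724,288.00.
Per share: R$1,724,288.00 / 743,000 shares = R$2.32.

R$2.32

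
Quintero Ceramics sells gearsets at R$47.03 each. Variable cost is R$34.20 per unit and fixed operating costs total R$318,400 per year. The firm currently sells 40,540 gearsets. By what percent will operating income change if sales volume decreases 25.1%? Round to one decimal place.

Total contribution margin = 40,540 × R$12.83 = R$520,128.20.
Subtracting fixed costs: EBIT = R$520,128.20 − R$318,400 = R$201,728.20.
DOL = contribution ÷ EBIT = R$520,128.20 ÷ R$201,728.20 = 2.5784.
So EBIT moves 2.5784 × (-25.1%) = -64.7%.

-64.7%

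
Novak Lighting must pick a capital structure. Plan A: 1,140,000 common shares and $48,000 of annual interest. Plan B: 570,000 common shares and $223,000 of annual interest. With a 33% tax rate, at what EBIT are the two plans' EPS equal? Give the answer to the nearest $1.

Set EPS_A = EPS_B: (EBIT − $48,000)(1 − 0.33) ÷ 1,140,000 = (EBIT − $223,000)(1 − 0.33) ÷ 570,000.
The (1 − t) factor cancels: (EBIT − 48,000) × 570,000 = (EBIT − 223,000) × 1,140,000.
Solving, EBIT = (223,000·1,140,000 − 48,000·570,000) / (1,140,000 − 570,000) = 226,860,000,000 / 570,000 = 398,000.00.

$398,000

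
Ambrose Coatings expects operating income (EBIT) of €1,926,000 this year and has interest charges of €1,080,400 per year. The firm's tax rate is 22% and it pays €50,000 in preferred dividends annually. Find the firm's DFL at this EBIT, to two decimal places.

2.46

Annual interest charges come to €1,080,400.00.
Preferred dividends grossed up pre-tax: €50,000 / (1 − 0.22) = €64,102.56.
DFL = EBIT ÷ [EBIT − I − D_p/(1−t)] = €1,926,000 ÷ [€1,926,000 − €1,080,400.00 − €64,102.56] = €1,926,000 ÷ €781,497.44 = 2.4645.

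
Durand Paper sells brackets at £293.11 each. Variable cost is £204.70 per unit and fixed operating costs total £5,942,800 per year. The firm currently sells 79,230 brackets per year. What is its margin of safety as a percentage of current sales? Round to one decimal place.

Each unit contributes £293.11 − £204.70 = £88.41. Break-even units = £5,942,800 ÷ £88.41 = 67,218.64; break-even revenue = 67,218.64 × £293.11 = £19,702,455.70.
Actual sales revenue = 79,230 × £293.11 = £23,223,105.30.
Margin of safety = (£23,223,105.30 − £19,702,455.70) ÷ £23,223,105.30 = 15.2%.

15.2%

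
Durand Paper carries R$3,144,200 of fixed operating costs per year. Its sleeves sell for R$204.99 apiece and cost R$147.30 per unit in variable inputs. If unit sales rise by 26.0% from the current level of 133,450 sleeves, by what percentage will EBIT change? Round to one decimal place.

+43.9%

Contribution at this volume is 133,450 × R$57.69 = R$7,698,730.50.
EBIT = R$7,698,730.50 − R$3,144,200 = R$4,554,530.50.
DOL = contribution ÷ EBIT = R$7,698,730.50 ÷ R$4,554,530.50 = 1.6903.
%ΔEBIT = DOL × %ΔSales = 1.6903 × +26.0% = +43.9%.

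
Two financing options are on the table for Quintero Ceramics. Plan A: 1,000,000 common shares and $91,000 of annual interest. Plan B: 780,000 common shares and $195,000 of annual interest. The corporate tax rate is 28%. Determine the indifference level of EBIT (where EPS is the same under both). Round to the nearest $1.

$563,727

At indifference, (EBIT − 91,000)(1 − t)/1,000,000 = (EBIT − 195,000)(1 − t)/780,000.
Cancelling (1 − t) and cross-multiplying: 780,000·(EBIT − 91,000) = 1,000,000·(EBIT − 195,000).
Solving, EBIT = (195,000·1,000,000 − 91,000·780,000) / (1,000,000 − 780,000) = 124,020,000,000 / 220,000 = 563,727.27.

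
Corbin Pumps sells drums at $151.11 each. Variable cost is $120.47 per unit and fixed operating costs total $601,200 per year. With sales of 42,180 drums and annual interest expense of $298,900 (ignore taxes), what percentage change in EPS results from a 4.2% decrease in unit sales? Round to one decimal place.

At 42,180 units, contribution = 42,180 × $30.64 = $1,292,395.20.
Subtracting fixed costs: EBIT = $1,292,395.20 − $601,200 = $691,195.20.
After interest of $298,900.00, pre-tax earnings = $392,295.20.
Degree of combined leverage = contribution ÷ (EBIT − I) = $1,292,395.20 ÷ $392,295.20 = 3.2944.
%ΔEPS = DCL × %ΔSales = 3.2944 × -4.2% = -13.8%.

-13.8%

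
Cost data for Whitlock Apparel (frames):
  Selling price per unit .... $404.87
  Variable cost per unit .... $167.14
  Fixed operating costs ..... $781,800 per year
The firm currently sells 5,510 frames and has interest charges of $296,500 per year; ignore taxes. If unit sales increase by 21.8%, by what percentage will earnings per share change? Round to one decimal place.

+123.3%

Contribution at this volume is 5,510 × $237.73 = $1,309,892.30.
EBIT = $1,309,892.30 − $781,800 = $528,092.30.
Interest = $296,500.00, so EBIT − I = $231,592.30.
Degree of combined leverage = contribution ÷ (EBIT − I) = $1,309,892.30 ÷ $231,592.30 = 5.6560.
%ΔEPS = DCL × %ΔSales = 5.6560 × +21.8% = +123.3%.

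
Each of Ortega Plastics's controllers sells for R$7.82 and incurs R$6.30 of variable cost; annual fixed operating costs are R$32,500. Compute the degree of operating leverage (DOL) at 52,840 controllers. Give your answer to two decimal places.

Total contribution margin = 52,840 × R$1.52 = R$80,316.80.
EBIT = R$80,316.80 − R$32,500 = R$47,816.80.
Degree of operating leverage = R$80,316.80 / R$47,816.80 = 1.6797.

1.68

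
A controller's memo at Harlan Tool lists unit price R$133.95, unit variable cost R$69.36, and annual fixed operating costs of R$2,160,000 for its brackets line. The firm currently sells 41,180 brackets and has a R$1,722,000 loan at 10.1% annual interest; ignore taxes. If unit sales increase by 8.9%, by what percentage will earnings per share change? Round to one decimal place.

+72.6%

Total contribution margin = 41,180 × R$64.59 = R$2,659,816.20.
EBIT = R$2,659,816.20 − R$2,160,000 = R$499,816.20.
Interest = R$173,922.00, so EBIT − I = R$325,894.20.
Degree of combined leverage = contribution ÷ (EBIT − I) = R$2,659,816.20 ÷ R$325,894.20 = 8.1616.
EPS therefore changes by 8.1616 × (+8.9%) = +72.6%.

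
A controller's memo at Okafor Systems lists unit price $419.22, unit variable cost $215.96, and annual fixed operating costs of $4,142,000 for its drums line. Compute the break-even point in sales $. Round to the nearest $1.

CM per unit = $419.22 − $215.96 = $203.26; CM ratio = $203.26 / $419.22 = 0.4849.
Break-even sales = FC ÷ CM ratio = $4,142,000 × $419.22 / $203.26 = $8,542,799.

$8,542,799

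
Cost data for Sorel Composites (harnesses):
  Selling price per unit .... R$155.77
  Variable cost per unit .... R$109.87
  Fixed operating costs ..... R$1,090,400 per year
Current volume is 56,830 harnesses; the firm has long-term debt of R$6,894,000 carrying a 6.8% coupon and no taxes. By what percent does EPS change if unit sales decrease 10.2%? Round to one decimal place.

-25.4%

Total contribution margin = 56,830 × R$45.90 = R$2,608,497.00.
Operating income = contribution − fixed costs = R$2,608,497.00 − R$1,090,400 = R$1,518,097.00.
After interest of R$468,792.00, pre-tax earnings = R$1,049,305.00.
Degree of combined leverage = contribution ÷ (EBIT − I) = R$2,608,497.00 ÷ R$1,049,305.00 = 2.4859.
EPS therefore changes by 2.4859 × (-10.2%) = -25.4%.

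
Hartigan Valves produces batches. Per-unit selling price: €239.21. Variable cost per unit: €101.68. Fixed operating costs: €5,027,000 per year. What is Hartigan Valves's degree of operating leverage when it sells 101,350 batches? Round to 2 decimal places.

1.56

Total contribution margin = 101,350 × €137.53 = €13,938,665.50.
EBIT = €13,938,665.50 − €5,027,000 = €8,911,665.50.
DOL = contribution ÷ EBIT = €13,938,665.50 ÷ €8,911,665.50 = 1.5641.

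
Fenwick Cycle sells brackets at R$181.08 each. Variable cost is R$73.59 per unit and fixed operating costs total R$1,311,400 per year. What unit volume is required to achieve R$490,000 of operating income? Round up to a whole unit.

Contribution margin per unit = R$181.08 − R$73.59 = R$107.49.
Required volume = (fixed costs + target profit) ÷ CM = (R$1,311,400 + R$490,000) ÷ R$107.49 = 16,758.77, so 16,759 brackets.

16,759 brackets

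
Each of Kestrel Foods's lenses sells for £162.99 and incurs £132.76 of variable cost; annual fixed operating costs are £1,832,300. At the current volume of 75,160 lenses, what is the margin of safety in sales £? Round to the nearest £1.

£2,371,183

Contribution margin per unit = £162.99 − £132.76 = £30.23. Break-even units = £1,832,300 ÷ £30.23 = 60,611.97; break-even revenue = 60,611.97 × £162.99 = £9,879,145.78.
Current sales = 75,160 × £162.99 = £12,250,328.40.
Margin of safety = £12,250,328.40 − £9,879,145.78 = £2,371,183.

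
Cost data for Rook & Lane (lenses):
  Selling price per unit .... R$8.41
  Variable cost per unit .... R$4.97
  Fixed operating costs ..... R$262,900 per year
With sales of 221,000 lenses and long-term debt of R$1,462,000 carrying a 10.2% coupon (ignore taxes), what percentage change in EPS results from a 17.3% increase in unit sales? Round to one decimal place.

+37.8%

At 221,000 units, contribution = 221,000 × R$3.44 = R$760,240.00.
Operating income = contribution − fixed costs = R$760,240.00 − R$262,900 = R$497,340.00.
After interest of R$149,124.00, pre-tax earnings = R$348,216.00.
Degree of combined leverage = contribution ÷ (EBIT − I) = R$760,240.00 ÷ R$348,216.00 = 2.1832.
EPS therefore changes by 2.1832 × (+17.3%) = +37.8%.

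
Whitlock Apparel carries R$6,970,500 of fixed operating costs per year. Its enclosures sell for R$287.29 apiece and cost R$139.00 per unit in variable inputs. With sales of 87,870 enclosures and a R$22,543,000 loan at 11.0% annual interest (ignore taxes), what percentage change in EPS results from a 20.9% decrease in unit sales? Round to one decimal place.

-76.1%

At 87,870 units, contribution = 87,870 × R$148.29 = R$13,030,242.30.
EBIT = R$13,030,242.30 − R$6,970,500 = R$6,059,742.30.
After interest of R$2,479,730.00, pre-tax earnings = R$3,580,012.30.
DCL = total CM / (EBIT − I) = R$13,030,242.30 / R$3,580,012.30 = 3.6397.
EPS therefore changes by 3.6397 × (-20.9%) = -76.1%.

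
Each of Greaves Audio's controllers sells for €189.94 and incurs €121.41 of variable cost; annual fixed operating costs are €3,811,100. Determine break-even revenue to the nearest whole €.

CM per unit = €189.94 − €121.41 = €68.53; CM ratio = €68.53 / €189.94 = 0.3608.
Break-even sales = FC ÷ CM ratio = €3,811,100 × €189.94 / €68.53 = €10,562,970.

€10,562,970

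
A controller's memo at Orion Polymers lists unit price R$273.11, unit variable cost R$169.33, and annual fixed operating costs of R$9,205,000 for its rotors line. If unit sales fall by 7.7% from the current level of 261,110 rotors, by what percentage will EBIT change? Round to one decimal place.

Total contribution margin = 261,110 × R$103.78 = R$27,097,995.80.
Subtracting fixed costs: EBIT = R$27,097,995.80 − R$9,205,000 = R$17,892,995.80.
DOL = contribution ÷ EBIT = R$27,097,995.80 ÷ R$17,892,995.80 = 1.5144.
%ΔEBIT = DOL × %ΔSales = 1.5144 × -7.7% = -11.7%.

-11.7%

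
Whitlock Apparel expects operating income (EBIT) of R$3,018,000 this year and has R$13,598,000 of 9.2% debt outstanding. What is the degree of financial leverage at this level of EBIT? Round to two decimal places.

Annual interest charges come to R$1,251,016.00.
Degree of financial leverage = EBIT / (EBIT − interest) = R$3,018,000 / R$1,766,984.00 = 1.7080.

1.71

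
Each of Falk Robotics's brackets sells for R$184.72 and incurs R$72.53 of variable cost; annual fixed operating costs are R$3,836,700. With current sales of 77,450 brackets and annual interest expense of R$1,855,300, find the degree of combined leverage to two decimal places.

2.90

Total contribution margin = 77,450 × R$112.19 = R$8,689,115.50.
Subtracting fixed costs: EBIT = R$8,689,115.50 − R$3,836,700 = R$4,852,415.50. Interest = R$1,855,300.00.
DOL = R$8,689,115.50 ÷ R$4,852,415.50 = 1.7907; DFL = R$4,852,415.50 ÷ R$2,997,115.50 = 1.6190.
Combined leverage = 1.7907 × 1.6190 = 2.8991.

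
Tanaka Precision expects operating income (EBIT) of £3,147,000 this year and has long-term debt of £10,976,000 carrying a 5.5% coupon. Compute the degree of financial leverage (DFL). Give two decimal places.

1.24

Interest = £603,680.00.
DFL = EBIT ÷ (EBIT − I) = £3,147,000 ÷ (£3,147,000 − £603,680.00) = £3,147,000 ÷ £2,543,320.00 = 1.2374.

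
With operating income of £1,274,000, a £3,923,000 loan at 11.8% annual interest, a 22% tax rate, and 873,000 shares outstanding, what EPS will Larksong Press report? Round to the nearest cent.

£0.72

Interest = £462,914.00, so EBT = £1,274,000 − £462,914.00 = £811,086.00.
After tax at 22%: net income = £811,086.00 × 0.78 = £632,647.08.
Per share: £632,647.08 / 873,000 shares = £0.72.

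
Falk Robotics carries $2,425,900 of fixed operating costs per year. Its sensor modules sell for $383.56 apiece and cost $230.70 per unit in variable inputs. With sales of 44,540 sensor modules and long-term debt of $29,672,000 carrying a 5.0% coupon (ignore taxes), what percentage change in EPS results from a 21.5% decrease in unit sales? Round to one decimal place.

Contribution at this volume is 44,540 × $152.86 = $6,808,384.40.
Operating income = contribution − fixed costs = $6,808,384.40 − $2,425,900 = $4,382,484.40.
After interest of $1,483,600.00, pre-tax earnings = $2,898,884.40.
Degree of combined leverage = contribution ÷ (EBIT − I) = $6,808,384.40 ÷ $2,898,884.40 = 2.3486.
EPS therefore changes by 2.3486 × (-21.5%) = -50.5%.

-50.5%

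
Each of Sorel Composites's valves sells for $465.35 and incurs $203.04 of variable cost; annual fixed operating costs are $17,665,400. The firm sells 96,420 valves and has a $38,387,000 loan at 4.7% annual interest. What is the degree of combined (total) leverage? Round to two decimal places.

Total contribution margin = 96,420 × $262.31 = $25,291,930.20.
Operating income = contribution − fixed costs = $25,291,930.20 − $17,665,400 = $7,626,530.20. Interest = $1,804,189.00.
DOL = $25,291,930.20 ÷ $7,626,530.20 = 3.3163; DFL = $7,626,530.20 ÷ $5,822,341.20 = 1.3099.
Combined leverage = 3.3163 × 1.3099 = 4.3440.

4.34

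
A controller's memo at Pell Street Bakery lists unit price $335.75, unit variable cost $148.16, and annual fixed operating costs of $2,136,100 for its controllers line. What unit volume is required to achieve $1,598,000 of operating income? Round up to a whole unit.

Each unit contributes $335.75 − $148.16 = $187.59.
Units = (FC + target) / CM = ($2,136,100 + $1,598,000) / $187.59 = 19,905.65, so 19,906 controllers.

19,906 controllers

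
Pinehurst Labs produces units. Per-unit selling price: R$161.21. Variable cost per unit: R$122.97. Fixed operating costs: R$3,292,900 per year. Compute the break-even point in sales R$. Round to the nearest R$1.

R$13,882,019

Contribution margin per unit = R$161.21 − R$122.97 = R$38.24, a CM ratio of R$38.24 ÷ R$161.21 = 0.2372.
Break-even sales = FC ÷ CM ratio = R$3,292,900 × R$161.21 / R$38.24 = R$13,882,019.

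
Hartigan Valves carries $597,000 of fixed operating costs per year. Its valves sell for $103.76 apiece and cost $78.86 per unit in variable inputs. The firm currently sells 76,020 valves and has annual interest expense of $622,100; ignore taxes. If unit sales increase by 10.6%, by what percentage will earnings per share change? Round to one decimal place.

Total contribution margin = 76,020 × $24.90 = $1,892,898.00.
Operating income = contribution − fixed costs = $1,892,898.00 − $597,000 = $1,295,898.00.
Interest = $622,100.00, so EBIT − I = $673,798.00.
Degree of combined leverage = contribution ÷ (EBIT − I) = $1,892,898.00 ÷ $673,798.00 = 2.8093.
%ΔEPS = DCL × %ΔSales = 2.8093 × +10.6% = +29.8%.

+29.8%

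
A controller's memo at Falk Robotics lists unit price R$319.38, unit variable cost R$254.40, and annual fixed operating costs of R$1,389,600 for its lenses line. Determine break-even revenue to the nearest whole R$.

R$6,829,955

CM per unit = R$319.38 − R$254.40 = R$64.98; CM ratio = R$64.98 / R$319.38 = 0.2035.
Break-even sales = FC ÷ CM ratio = R$1,389,600 × R$319.38 / R$64.98 = R$6,829,955.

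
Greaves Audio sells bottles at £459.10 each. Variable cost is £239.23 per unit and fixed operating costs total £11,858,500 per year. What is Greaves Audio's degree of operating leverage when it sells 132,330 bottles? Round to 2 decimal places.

1.69

At 132,330 units, contribution = 132,330 × £219.87 = £29,095,397.10.
Operating income = contribution − fixed costs = £29,095,397.10 − £11,858,500 = £17,236,897.10.
DOL = contribution ÷ EBIT = £29,095,397.10 ÷ £17,236,897.10 = 1.6880.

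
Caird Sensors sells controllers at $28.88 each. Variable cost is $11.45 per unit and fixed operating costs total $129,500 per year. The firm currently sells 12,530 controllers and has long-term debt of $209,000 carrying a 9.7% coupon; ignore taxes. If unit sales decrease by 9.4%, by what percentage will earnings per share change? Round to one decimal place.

-29.9%

At 12,530 units, contribution = 12,530 × $17.43 = $218,397.90.
Operating income = contribution − fixed costs = $218,397.90 − $129,500 = $88,897.90.
Interest = $20,273.00, so EBIT − I = $68,624.90.
DCL = total CM / (EBIT − I) = $218,397.90 / $68,624.90 = 3.1825.
EPS therefore changes by 3.1825 × (-9.4%) = -29.9%.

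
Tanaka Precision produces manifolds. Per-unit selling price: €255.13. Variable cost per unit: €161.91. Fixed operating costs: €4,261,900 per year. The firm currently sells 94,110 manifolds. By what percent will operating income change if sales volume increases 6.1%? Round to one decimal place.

+11.9%

Total contribution margin = 94,110 × €93.22 = €8,772,934.20.
EBIT = €8,772,934.20 − €4,261,900 = €4,511,034.20.
So DOL = total CM / EBIT = €8,772,934.20 / €4,511,034.20 = 1.9448.
Operating income changes by 1.9448 × +6.1% = +11.9%.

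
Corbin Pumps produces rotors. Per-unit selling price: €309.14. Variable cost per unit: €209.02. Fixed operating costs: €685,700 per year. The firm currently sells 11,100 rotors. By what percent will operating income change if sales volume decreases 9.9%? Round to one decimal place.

-25.8%

Contribution at this volume is 11,100 × €100.12 = €1,111,332.00.
Subtracting fixed costs: EBIT = €1,111,332.00 − €685,700 = €425,632.00.
Degree of operating leverage = €1,111,332.00 / €425,632.00 = 2.6110.
So EBIT moves 2.6110 × (-9.9%) = -25.8%.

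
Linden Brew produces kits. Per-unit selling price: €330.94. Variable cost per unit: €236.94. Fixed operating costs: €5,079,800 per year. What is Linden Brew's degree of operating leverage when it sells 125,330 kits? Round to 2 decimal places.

1.76

Contribution at this volume is 125,330 × €94.00 = €11,781,020.00.
Subtracting fixed costs: EBIT = €11,781,020.00 − €5,079,800 = €6,701,220.00.
So DOL = total CM / EBIT = €11,781,020.00 / €6,701,220.00 = 1.7580.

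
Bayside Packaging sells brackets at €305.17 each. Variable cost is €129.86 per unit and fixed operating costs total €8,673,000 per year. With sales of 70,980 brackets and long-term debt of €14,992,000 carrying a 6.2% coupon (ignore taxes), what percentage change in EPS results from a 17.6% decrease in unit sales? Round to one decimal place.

Total contribution margin = 70,980 × €175.31 = €12,443,503.80.
Subtracting fixed costs: EBIT = €12,443,503.80 − €8,673,000 = €3,770,503.80.
After interest of €929,504.00, pre-tax earnings = €2,840,999.80.
DCL = total CM / (EBIT − I) = €12,443,503.80 / €2,840,999.80 = 4.3800.
%ΔEPS = DCL × %ΔSales = 4.3800 × -17.6% = -77.1%.

-77.1%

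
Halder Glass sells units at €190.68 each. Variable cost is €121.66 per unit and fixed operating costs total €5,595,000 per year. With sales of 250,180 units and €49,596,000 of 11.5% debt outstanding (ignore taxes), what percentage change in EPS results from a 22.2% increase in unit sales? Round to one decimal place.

Total contribution margin = 250,180 × €69.02 = €17,267,423.60.
Subtracting fixed costs: EBIT = €17,267,423.60 − €5,595,000 = €11,672,423.60.
After interest of €5,703,540.00, pre-tax earnings = €5,968,883.60.
Degree of combined leverage = contribution ÷ (EBIT − I) = €17,267,423.60 ÷ €5,968,883.60 = 2.8929.
EPS therefore changes by 2.8929 × (+22.2%) = +64.2%.

+64.2%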